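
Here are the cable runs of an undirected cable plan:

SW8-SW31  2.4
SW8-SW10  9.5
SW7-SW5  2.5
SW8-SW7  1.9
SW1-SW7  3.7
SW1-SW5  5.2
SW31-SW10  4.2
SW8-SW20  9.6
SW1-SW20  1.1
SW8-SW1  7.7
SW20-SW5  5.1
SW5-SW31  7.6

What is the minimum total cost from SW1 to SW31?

8

Candidate routes:
SW1–SW5–SW7–SW8–SW31: 5.2+2.5+1.9+2.4 = 12
SW1–SW8–SW31: 7.7+2.4 = 10.1
SW1–SW7–SW8–SW31: 3.7+1.9+2.4 = 8
Cheapest is SW1–SW7–SW8–SW31 at 8.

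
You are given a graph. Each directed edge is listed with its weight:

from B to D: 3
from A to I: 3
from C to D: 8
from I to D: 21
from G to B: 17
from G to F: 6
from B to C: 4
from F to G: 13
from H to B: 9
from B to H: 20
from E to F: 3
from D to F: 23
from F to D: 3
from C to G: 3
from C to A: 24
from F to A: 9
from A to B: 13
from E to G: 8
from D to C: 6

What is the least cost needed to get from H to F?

Shortest distances from H:
H: 0
B: 9  (via H)
D: 12  (via B)
C: 13  (via B)
G: 16  (via C)
F: 22  (via G)
Shortest route: H–B–C–G–F = 22.

22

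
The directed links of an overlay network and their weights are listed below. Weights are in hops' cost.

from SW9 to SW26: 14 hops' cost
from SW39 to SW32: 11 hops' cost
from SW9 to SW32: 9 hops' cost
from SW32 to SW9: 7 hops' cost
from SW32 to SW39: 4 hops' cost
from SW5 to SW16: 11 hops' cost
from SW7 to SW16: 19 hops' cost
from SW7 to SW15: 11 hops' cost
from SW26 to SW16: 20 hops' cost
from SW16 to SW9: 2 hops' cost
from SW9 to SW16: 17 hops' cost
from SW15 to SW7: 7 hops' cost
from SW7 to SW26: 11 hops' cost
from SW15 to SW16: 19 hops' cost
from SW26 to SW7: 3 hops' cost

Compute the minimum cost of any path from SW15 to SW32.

30 hops' cost

Compare a few routes:
SW15–SW7–SW16–SW9–SW32: 7+19+2+9 = 37
SW15–SW16–SW9–SW32: 19+2+9 = 30
Cheapest is SW15–SW16–SW9–SW32 at 30 hops' cost.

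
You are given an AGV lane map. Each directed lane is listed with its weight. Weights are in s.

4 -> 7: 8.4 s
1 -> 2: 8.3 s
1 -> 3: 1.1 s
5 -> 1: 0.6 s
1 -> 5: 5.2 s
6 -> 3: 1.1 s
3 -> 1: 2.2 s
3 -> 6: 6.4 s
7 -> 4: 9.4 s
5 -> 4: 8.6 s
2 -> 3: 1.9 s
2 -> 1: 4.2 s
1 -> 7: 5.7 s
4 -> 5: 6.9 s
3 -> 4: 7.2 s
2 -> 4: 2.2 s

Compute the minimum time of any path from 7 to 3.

18 s

Candidate routes:
7–4–5–1–2–3: 9.4+6.9+0.6+8.3+1.9 = 27.1
7–4–5–1–3: 9.4+6.9+0.6+1.1 = 18
Cheapest is 7–4–5–1–3 at 18 s.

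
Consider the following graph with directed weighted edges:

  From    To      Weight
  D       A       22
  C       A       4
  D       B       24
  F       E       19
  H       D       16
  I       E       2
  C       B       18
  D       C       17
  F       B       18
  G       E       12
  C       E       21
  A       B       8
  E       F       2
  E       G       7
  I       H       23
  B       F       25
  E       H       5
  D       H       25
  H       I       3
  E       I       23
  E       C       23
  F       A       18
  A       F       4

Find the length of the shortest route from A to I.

Shortest distances from A:
A: 0
F: 4  (via A)
B: 8  (via A)
E: 23  (via F)
H: 28  (via E)
G: 30  (via E)
I: 31  (via H)
Shortest route: A → F → E → H → I = 31.

31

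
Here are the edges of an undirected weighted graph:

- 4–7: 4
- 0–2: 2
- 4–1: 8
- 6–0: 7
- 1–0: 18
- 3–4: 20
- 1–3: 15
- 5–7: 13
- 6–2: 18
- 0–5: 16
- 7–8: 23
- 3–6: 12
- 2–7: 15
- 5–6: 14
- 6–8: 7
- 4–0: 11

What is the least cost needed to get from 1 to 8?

32

Candidate routes:
1 → 0 → 6 → 8: 18+7+7 = 32
1 → 4 → 0 → 6 → 8: 8+11+7+7 = 33
Cheapest is 1 → 0 → 6 → 8 at 32.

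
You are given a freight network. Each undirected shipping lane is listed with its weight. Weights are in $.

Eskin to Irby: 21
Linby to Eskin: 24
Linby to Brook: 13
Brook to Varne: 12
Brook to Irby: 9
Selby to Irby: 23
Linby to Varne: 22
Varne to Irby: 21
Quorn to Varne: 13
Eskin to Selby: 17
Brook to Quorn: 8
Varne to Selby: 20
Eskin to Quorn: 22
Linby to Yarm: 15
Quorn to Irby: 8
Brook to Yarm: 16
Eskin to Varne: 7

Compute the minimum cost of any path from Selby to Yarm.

$48

Candidate routes:
Selby–Eskin–Varne–Brook–Yarm: 17+7+12+16 = 52
Selby–Varne–Brook–Yarm: 20+12+16 = 48
Cheapest is Selby–Varne–Brook–Yarm at $48.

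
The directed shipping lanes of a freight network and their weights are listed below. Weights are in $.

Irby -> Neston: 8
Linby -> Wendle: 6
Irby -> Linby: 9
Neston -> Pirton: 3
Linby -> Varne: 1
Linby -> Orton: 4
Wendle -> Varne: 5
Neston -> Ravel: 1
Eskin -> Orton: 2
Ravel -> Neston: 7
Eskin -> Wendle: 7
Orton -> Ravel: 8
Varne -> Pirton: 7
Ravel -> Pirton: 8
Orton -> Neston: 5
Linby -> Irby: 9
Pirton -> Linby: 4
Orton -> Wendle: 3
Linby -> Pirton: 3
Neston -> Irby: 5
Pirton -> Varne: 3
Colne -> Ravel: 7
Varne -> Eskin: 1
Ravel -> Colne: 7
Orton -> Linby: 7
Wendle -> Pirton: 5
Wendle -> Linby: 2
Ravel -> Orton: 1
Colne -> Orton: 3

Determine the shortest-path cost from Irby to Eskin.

Enumerating some paths:
Irby - Linby - Pirton - Varne - Eskin: 9+3+3+1 = 16
Irby - Linby - Varne - Eskin: 9+1+1 = 11
Irby - Neston - Pirton - Varne - Eskin: 8+3+3+1 = 15
The minimum is $11 via Irby - Linby - Varne - Eskin.

$11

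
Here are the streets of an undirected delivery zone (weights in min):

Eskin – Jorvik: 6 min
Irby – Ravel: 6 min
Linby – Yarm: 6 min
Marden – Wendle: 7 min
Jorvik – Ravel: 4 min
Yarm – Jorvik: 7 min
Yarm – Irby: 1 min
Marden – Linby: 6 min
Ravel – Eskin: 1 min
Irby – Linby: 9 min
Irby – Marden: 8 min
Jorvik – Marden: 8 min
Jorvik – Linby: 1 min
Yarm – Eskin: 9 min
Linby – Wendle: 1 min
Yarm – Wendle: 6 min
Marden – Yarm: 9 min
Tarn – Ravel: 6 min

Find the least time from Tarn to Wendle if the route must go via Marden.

24 min

Shortest Tarn→Marden: Tarn–Ravel–Jorvik–Linby–Marden = 17
Shortest Marden→Wendle: Marden–Wendle = 7
Total via Marden: 17 + 7 = 24 min.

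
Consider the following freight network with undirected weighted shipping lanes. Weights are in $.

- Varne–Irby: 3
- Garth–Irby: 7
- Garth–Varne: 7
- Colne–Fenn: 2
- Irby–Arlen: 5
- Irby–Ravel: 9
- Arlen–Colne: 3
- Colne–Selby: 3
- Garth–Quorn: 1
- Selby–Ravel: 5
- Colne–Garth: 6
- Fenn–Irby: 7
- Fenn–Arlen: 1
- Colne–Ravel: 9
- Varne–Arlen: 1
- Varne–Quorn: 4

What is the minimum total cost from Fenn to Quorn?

Candidate routes:
Fenn–Arlen–Varne–Garth–Quorn: 1+1+7+1 = 10
Fenn–Colne–Arlen–Varne–Quorn: 2+3+1+4 = 10
Fenn–Colne–Garth–Quorn: 2+6+1 = 9
Fenn–Arlen–Varne–Quorn: 1+1+4 = 6
The minimum is $6 via Fenn–Arlen–Varne–Quorn.

$6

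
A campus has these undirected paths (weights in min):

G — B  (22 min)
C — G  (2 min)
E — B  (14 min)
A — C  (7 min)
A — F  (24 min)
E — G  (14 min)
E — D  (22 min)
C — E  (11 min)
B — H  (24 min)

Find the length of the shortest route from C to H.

Running Dijkstra from C:
C: 0
G: 2  (via C)
A: 7  (via C)
E: 11  (via C)
B: 24  (via G)
F: 31  (via A)
D: 33  (via E)
H: 48  (via B)
Shortest route: C → G → B → H = 48 min.

48 min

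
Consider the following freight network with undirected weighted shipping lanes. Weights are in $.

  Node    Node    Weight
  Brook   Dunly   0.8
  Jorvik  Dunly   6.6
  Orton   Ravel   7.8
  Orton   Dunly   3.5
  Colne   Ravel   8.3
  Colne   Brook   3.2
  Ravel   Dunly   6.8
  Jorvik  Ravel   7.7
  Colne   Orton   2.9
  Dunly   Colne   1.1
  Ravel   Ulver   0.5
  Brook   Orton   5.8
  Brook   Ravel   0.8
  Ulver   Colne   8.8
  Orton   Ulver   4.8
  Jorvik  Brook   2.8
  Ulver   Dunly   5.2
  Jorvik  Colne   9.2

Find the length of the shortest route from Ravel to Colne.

Candidate routes:
Ravel - Brook - Colne: 0.8+3.2 = 4
Ravel - Brook - Dunly - Colne: 0.8+0.8+1.1 = 2.7
The minimum is $2.7 via Ravel - Brook - Dunly - Colne.

$2.7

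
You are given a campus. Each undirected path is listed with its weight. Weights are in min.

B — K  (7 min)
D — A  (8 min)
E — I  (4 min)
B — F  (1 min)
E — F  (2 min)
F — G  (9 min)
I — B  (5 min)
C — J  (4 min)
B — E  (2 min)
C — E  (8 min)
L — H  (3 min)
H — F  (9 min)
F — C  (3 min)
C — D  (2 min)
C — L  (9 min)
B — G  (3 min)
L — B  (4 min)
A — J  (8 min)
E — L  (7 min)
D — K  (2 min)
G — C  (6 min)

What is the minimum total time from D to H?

Shortest distances from D:
D: 0
C: 2  (via D)
K: 2  (via D)
F: 5  (via C)
B: 6  (via F)
J: 6  (via C)
E: 7  (via F)
A: 8  (via D)
G: 8  (via C)
L: 10  (via B)
I: 11  (via B)
H: 13  (via L)
Shortest route: D → C → F → B → L → H = 13 min.

13 min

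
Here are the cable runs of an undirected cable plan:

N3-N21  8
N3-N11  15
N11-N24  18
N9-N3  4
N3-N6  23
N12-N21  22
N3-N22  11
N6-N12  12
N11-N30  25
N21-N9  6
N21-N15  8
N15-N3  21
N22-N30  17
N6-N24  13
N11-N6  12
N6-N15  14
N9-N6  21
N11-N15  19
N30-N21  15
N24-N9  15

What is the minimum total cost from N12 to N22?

Running Dijkstra from N12:
N12: 0
N6: 12  (via N12)
N21: 22  (via N12)
N11: 24  (via N6)
N24: 25  (via N6)
N15: 26  (via N6)
N9: 28  (via N21)
N3: 30  (via N21)
N30: 37  (via N21)
N22: 41  (via N3)
Shortest route: N12 → N21 → N3 → N22 = 41.

41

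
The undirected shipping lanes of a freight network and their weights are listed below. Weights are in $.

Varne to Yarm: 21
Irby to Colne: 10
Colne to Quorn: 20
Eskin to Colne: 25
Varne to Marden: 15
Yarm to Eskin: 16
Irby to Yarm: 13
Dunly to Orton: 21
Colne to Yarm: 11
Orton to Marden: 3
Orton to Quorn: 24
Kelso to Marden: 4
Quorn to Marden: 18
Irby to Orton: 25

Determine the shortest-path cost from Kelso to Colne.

Enumerating some paths:
Kelso → Marden → Varne → Yarm → Colne: 4+15+21+11 = 51
Kelso → Marden → Orton → Quorn → Colne: 4+3+24+20 = 51
Kelso → Marden → Quorn → Colne: 4+18+20 = 42
Kelso → Marden → Orton → Irby → Yarm → Colne: 4+3+25+13+11 = 56
Cheapest is Kelso → Marden → Quorn → Colne at $42.

$42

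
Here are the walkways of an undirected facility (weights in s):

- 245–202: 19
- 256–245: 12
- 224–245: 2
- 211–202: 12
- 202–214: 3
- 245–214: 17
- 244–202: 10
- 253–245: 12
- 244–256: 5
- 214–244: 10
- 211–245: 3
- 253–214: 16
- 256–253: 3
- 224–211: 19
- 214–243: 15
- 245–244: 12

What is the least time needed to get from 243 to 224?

34 s

Enumerating some paths:
243 - 214 - 202 - 211 - 245 - 224: 15+3+12+3+2 = 35
243 - 214 - 202 - 245 - 224: 15+3+19+2 = 39
243 - 214 - 244 - 245 - 224: 15+10+12+2 = 39
243 - 214 - 245 - 224: 15+17+2 = 34
The minimum is 34 s via 243 - 214 - 245 - 224.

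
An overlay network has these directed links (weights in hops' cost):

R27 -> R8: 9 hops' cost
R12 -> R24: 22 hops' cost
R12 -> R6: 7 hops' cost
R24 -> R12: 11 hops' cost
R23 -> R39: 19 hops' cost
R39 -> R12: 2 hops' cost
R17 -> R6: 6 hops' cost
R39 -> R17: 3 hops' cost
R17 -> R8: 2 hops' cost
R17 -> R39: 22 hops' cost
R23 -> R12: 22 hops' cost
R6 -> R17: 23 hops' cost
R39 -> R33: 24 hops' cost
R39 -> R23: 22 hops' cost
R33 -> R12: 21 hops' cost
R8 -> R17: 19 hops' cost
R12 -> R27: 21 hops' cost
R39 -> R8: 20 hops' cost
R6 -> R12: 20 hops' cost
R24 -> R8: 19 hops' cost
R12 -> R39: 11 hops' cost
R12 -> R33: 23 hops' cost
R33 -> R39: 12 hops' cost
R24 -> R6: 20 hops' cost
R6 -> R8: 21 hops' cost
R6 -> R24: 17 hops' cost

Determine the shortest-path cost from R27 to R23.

Shortest distances from R27:
R27: 0
R8: 9  (via R27)
R17: 28  (via R8)
R6: 34  (via R17)
R39: 50  (via R17)
R24: 51  (via R6)
R12: 52  (via R39)
R23: 72  (via R39)
Shortest route: R27 → R8 → R17 → R39 → R23 = 72 hops' cost.

72 hops' cost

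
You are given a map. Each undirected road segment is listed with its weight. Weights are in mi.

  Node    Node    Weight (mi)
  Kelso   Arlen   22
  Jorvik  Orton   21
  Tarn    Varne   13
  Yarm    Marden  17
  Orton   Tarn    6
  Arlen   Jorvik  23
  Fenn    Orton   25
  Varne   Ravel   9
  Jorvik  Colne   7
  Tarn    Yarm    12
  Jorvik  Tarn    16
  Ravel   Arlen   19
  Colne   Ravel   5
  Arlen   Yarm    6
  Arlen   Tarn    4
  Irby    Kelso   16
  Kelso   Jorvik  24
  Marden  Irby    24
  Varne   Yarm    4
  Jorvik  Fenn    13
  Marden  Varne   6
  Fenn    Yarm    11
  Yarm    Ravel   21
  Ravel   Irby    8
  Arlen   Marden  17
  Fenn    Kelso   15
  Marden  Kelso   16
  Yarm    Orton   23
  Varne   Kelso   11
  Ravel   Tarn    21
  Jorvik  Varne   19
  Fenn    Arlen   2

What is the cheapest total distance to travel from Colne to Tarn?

Settle nodes by increasing distance from Colne:
Colne: 0
Ravel: 5  (via Colne)
Jorvik: 7  (via Colne)
Irby: 13  (via Ravel)
Varne: 14  (via Ravel)
Yarm: 18  (via Varne)
Fenn: 20  (via Jorvik)
Marden: 20  (via Varne)
Arlen: 22  (via Fenn)
Tarn: 23  (via Jorvik)
Shortest route: Colne–Jorvik–Tarn = 23 mi.

23 mi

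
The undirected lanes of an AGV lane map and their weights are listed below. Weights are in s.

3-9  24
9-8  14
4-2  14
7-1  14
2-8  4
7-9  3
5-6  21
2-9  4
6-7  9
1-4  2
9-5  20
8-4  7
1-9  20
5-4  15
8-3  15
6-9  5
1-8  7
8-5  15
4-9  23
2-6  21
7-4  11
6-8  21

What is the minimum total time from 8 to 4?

Settle nodes by increasing distance from 8:
8: 0
2: 4  (via 8)
1: 7  (via 8)
4: 7  (via 8)
Shortest route: 8–4 = 7 s.

7 s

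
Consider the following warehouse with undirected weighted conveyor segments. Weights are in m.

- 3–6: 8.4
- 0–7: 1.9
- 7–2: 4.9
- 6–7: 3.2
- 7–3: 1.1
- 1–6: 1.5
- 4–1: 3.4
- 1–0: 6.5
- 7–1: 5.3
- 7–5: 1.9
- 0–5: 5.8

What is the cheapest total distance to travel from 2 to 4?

13 m

Compare a few routes:
2–7–3–6–1–4: 4.9+1.1+8.4+1.5+3.4 = 19.3
2–7–0–1–4: 4.9+1.9+6.5+3.4 = 16.7
2–7–1–4: 4.9+5.3+3.4 = 13.6
2–7–6–1–4: 4.9+3.2+1.5+3.4 = 13
The minimum is 13 m via 2–7–6–1–4.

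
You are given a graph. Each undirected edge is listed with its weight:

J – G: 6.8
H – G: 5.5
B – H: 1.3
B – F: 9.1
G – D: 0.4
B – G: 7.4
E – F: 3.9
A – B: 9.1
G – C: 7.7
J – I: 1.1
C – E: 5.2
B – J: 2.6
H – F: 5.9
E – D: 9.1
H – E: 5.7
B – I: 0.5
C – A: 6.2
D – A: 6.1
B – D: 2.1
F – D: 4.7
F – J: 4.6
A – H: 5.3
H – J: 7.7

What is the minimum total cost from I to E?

7.5

Enumerating some paths:
I - B - H - E: 0.5+1.3+5.7 = 7.5
I - J - B - H - E: 1.1+2.6+1.3+5.7 = 10.7
I - J - F - E: 1.1+4.6+3.9 = 9.6
The minimum is 7.5 via I - B - H - E.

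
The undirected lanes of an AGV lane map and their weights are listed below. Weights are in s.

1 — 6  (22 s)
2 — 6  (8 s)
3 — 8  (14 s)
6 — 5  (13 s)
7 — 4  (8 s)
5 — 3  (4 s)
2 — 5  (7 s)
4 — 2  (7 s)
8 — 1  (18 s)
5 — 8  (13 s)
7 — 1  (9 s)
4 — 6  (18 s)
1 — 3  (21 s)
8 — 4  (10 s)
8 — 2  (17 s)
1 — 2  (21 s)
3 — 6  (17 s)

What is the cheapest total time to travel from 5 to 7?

22 s

Compare a few routes:
5 → 2 → 4 → 7: 7+7+8 = 22
5 → 8 → 4 → 7: 13+10+8 = 31
Cheapest is 5 → 2 → 4 → 7 at 22 s.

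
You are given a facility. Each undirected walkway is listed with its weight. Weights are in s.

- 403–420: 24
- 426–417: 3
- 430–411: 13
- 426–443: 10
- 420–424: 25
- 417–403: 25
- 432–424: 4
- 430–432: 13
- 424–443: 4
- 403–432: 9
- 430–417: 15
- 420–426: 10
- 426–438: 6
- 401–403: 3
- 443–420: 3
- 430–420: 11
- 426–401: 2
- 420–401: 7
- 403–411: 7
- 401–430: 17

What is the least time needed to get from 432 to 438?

20 s

Settle nodes by increasing distance from 432:
432: 0
424: 4  (via 432)
443: 8  (via 424)
403: 9  (via 432)
420: 11  (via 443)
401: 12  (via 403)
430: 13  (via 432)
426: 14  (via 401)
411: 16  (via 403)
417: 17  (via 426)
438: 20  (via 426)
Shortest route: 432 → 403 → 401 → 426 → 438 = 20 s.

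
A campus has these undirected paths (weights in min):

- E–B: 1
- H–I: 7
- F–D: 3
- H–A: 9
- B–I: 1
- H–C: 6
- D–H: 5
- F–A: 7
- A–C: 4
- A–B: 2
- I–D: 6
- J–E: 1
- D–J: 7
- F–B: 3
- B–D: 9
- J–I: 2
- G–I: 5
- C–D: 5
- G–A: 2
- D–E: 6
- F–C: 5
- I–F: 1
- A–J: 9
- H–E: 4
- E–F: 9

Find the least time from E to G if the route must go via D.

Shortest E→D: E → D = 6
Best D to G: D → F → I → G costing 9
Total via D: 6 + 9 = 15 min.

15 min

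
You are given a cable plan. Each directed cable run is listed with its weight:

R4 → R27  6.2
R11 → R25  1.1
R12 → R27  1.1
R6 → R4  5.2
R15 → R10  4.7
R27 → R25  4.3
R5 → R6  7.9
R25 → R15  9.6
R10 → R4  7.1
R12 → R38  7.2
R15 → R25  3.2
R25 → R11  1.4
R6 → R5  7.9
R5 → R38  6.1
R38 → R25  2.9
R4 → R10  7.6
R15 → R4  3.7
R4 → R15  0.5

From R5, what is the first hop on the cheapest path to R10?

R6

Compare a few routes:
R5–R6–R4–R15–R10: 7.9+5.2+0.5+4.7 = 18.3
R5–R6–R4–R10: 7.9+5.2+7.6 = 20.7
Cheapest is R5–R6–R4–R15–R10 at 18.3.
So from R5 the first move is to R6.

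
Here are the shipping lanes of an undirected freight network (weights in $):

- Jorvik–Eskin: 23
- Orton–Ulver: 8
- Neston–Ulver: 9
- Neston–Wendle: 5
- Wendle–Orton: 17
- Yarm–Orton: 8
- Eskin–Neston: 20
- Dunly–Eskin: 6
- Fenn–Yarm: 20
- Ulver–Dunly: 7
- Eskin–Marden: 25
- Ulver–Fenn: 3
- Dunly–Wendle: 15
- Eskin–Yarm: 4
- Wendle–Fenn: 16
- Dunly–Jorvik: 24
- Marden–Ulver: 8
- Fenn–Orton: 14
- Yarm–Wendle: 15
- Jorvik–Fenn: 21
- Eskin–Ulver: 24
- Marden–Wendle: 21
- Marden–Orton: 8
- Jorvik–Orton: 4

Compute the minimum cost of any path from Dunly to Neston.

Compare a few routes:
Dunly → Eskin → Neston: 6+20 = 26
Dunly → Eskin → Yarm → Wendle → Neston: 6+4+15+5 = 30
Dunly → Ulver → Neston: 7+9 = 16
Dunly → Wendle → Neston: 15+5 = 20
The minimum is $16 via Dunly → Ulver → Neston.

$16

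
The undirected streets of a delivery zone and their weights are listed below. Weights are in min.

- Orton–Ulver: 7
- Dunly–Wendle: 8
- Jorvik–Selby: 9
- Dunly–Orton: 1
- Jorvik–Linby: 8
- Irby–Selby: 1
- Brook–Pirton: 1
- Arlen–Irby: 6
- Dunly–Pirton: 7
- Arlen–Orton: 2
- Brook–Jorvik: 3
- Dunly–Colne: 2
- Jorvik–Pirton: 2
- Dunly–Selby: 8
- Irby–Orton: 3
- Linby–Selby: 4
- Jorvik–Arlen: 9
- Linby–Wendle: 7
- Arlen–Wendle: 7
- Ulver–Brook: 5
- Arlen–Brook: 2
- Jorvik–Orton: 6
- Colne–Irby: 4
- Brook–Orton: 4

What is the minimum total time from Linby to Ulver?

15 min

Compare a few routes:
Linby–Selby–Irby–Orton–Ulver: 4+1+3+7 = 15
Linby–Jorvik–Brook–Ulver: 8+3+5 = 16
Cheapest is Linby–Selby–Irby–Orton–Ulver at 15 min.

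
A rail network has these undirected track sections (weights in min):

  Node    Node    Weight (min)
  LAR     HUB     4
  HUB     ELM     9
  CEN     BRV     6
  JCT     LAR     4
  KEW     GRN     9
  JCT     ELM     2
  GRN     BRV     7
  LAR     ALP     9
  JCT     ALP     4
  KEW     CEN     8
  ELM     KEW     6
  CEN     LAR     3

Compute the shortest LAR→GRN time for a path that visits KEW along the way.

20 min

Best LAR to KEW: LAR → CEN → KEW costing 11
Best KEW to GRN: KEW → GRN costing 9
Total via KEW: 11 + 9 = 20 min.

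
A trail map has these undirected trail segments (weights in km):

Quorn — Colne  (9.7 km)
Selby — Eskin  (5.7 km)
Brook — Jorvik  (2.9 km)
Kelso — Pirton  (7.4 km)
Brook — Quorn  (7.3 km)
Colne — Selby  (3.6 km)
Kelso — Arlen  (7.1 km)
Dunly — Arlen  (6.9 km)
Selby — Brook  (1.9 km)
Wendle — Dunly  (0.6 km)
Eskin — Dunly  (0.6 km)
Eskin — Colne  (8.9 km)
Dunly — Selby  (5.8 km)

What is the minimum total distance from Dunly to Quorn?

Shortest distances from Dunly:
Dunly: 0
Eskin: 0.6  (via Dunly)
Wendle: 0.6  (via Dunly)
Selby: 5.8  (via Dunly)
Arlen: 6.9  (via Dunly)
Brook: 7.7  (via Selby)
Colne: 9.4  (via Selby)
Jorvik: 10.6  (via Brook)
Kelso: 14  (via Arlen)
Quorn: 15  (via Brook)
Shortest route: Dunly → Selby → Brook → Quorn = 15 km.

15 km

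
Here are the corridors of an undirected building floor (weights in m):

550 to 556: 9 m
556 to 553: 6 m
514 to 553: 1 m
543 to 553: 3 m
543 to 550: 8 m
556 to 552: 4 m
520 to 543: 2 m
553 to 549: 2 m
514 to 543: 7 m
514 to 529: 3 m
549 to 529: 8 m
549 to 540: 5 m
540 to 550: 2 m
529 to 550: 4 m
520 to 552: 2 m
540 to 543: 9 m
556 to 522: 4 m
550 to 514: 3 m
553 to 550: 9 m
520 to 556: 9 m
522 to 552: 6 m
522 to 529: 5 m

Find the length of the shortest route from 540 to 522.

Running Dijkstra from 540:
540: 0
550: 2  (via 540)
549: 5  (via 540)
514: 5  (via 550)
553: 6  (via 514)
529: 6  (via 550)
543: 9  (via 540)
556: 11  (via 550)
522: 11  (via 529)
Shortest route: 540–550–529–522 = 11 m.

11 m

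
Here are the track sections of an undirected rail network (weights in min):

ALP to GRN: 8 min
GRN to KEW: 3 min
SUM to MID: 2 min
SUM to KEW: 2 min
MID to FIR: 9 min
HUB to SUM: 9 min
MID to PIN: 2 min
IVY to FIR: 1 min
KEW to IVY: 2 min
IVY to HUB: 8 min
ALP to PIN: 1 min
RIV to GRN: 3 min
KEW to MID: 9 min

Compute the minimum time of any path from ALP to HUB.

14 min

Settle nodes by increasing distance from ALP:
ALP: 0
PIN: 1  (via ALP)
MID: 3  (via PIN)
SUM: 5  (via MID)
KEW: 7  (via SUM)
GRN: 8  (via ALP)
IVY: 9  (via KEW)
FIR: 10  (via IVY)
RIV: 11  (via GRN)
HUB: 14  (via SUM)
Shortest route: ALP → PIN → MID → SUM → HUB = 14 min.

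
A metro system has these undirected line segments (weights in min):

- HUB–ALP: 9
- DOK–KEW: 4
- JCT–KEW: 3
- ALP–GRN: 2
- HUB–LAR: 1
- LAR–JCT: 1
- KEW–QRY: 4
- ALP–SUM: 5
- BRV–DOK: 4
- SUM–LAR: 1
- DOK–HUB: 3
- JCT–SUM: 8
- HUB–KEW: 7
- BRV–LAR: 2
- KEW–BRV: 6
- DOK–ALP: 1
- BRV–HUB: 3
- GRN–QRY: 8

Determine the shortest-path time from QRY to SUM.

9 min

Running Dijkstra from QRY:
QRY: 0
KEW: 4  (via QRY)
JCT: 7  (via KEW)
DOK: 8  (via KEW)
GRN: 8  (via QRY)
LAR: 8  (via JCT)
SUM: 9  (via LAR)
Shortest route: QRY → KEW → JCT → LAR → SUM = 9 min.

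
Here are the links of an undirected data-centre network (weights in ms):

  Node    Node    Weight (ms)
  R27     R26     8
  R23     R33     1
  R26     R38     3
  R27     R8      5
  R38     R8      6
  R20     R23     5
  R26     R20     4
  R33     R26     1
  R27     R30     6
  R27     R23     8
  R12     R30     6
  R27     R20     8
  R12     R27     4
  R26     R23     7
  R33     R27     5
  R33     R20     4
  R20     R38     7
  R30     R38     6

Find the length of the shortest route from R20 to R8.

Candidate routes:
R20 - R33 - R26 - R38 - R8: 4+1+3+6 = 14
R20 - R38 - R8: 7+6 = 13
The minimum is 13 ms via R20 - R38 - R8.

13 ms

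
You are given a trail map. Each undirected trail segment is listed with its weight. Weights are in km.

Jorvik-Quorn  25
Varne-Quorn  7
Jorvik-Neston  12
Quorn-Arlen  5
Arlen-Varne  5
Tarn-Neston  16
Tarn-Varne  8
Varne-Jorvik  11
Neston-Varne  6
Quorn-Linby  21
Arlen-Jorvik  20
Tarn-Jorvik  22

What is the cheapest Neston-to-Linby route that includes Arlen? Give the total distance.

37 km

Shortest Neston→Arlen: Neston → Varne → Arlen = 11
Best Arlen to Linby: Arlen → Quorn → Linby costing 26
Total via Arlen: 11 + 26 = 37 km.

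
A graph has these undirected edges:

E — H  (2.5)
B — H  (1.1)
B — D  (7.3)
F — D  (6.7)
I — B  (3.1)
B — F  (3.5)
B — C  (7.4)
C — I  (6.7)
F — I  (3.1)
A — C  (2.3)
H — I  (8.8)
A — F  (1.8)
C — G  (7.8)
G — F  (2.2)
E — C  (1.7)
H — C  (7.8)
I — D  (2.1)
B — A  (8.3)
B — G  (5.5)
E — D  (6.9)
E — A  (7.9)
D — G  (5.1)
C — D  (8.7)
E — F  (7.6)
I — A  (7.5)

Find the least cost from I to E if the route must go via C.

Shortest I→C: I → C = 6.7
Shortest C→E: C → E = 1.7
Total via C: 6.7 + 1.7 = 8.4.

8.4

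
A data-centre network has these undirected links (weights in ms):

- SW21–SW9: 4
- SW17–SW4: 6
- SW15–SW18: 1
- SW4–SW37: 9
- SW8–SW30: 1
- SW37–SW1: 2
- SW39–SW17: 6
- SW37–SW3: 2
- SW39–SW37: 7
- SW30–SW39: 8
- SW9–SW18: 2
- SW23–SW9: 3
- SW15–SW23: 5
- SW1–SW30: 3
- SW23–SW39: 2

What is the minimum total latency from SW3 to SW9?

14 ms

Shortest distances from SW3:
SW3: 0
SW37: 2  (via SW3)
SW1: 4  (via SW37)
SW30: 7  (via SW1)
SW8: 8  (via SW30)
SW39: 9  (via SW37)
SW23: 11  (via SW39)
SW4: 11  (via SW37)
SW9: 14  (via SW23)
Shortest route: SW3–SW37–SW39–SW23–SW9 = 14 ms.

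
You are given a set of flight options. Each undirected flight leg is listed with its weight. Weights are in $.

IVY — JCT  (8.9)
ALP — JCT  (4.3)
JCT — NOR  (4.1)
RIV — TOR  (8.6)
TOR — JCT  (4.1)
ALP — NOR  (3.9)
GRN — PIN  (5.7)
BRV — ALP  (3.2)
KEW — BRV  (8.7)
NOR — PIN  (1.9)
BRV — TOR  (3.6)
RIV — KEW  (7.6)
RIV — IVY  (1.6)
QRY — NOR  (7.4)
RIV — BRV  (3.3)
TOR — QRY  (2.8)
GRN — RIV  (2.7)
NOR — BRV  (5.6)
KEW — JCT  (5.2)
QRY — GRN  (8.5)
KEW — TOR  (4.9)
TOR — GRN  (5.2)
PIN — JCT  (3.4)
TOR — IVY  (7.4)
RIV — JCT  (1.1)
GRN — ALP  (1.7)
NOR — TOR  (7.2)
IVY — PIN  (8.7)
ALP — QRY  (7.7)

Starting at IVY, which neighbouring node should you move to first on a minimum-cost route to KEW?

RIV

Compare a few routes:
IVY → RIV → JCT → KEW: 1.6+1.1+5.2 = 7.9
IVY → RIV → KEW: 1.6+7.6 = 9.2
IVY → RIV → JCT → TOR → KEW: 1.6+1.1+4.1+4.9 = 11.7
Cheapest is IVY → RIV → JCT → KEW at $7.9.
So from IVY the first move is to RIV.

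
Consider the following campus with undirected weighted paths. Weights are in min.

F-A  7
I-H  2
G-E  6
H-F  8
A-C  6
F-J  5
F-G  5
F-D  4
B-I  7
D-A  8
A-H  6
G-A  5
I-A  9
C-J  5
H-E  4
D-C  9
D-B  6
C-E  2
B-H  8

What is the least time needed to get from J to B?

Enumerating some paths:
J - C - D - B: 5+9+6 = 20
J - C - E - H - I - B: 5+2+4+2+7 = 20
J - F - D - B: 5+4+6 = 15
J - C - E - H - B: 5+2+4+8 = 19
The minimum is 15 min via J - F - D - B.

15 min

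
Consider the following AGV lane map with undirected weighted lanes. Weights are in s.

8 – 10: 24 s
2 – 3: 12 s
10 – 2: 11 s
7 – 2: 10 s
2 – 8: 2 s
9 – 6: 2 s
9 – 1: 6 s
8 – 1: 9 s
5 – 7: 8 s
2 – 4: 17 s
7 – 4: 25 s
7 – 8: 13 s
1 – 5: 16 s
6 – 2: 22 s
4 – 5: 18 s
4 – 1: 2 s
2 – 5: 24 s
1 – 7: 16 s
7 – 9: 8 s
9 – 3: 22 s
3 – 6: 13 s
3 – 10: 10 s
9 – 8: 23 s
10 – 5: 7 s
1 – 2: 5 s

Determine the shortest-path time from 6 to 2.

13 s

Shortest distances from 6:
6: 0
9: 2  (via 6)
1: 8  (via 9)
4: 10  (via 1)
7: 10  (via 9)
2: 13  (via 1)
Shortest route: 6 → 9 → 1 → 2 = 13 s.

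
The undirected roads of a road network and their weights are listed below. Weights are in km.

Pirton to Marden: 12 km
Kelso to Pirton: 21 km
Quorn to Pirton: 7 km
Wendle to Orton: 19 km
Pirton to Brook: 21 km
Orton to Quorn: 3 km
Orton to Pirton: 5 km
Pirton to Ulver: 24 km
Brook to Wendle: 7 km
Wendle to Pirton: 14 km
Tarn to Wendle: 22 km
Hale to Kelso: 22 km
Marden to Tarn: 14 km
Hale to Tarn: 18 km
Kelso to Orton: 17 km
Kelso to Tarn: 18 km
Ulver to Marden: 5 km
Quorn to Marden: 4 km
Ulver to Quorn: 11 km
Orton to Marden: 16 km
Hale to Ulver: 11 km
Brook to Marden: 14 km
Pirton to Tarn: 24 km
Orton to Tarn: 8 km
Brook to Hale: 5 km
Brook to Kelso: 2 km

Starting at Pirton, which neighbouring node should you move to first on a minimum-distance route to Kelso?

Compare a few routes:
Pirton - Orton - Kelso: 5+17 = 22
Pirton - Wendle - Brook - Kelso: 14+7+2 = 23
Pirton - Kelso: 21 = 21
Cheapest is Pirton - Kelso at 21 km.
So from Pirton the first move is to Kelso.

Kelso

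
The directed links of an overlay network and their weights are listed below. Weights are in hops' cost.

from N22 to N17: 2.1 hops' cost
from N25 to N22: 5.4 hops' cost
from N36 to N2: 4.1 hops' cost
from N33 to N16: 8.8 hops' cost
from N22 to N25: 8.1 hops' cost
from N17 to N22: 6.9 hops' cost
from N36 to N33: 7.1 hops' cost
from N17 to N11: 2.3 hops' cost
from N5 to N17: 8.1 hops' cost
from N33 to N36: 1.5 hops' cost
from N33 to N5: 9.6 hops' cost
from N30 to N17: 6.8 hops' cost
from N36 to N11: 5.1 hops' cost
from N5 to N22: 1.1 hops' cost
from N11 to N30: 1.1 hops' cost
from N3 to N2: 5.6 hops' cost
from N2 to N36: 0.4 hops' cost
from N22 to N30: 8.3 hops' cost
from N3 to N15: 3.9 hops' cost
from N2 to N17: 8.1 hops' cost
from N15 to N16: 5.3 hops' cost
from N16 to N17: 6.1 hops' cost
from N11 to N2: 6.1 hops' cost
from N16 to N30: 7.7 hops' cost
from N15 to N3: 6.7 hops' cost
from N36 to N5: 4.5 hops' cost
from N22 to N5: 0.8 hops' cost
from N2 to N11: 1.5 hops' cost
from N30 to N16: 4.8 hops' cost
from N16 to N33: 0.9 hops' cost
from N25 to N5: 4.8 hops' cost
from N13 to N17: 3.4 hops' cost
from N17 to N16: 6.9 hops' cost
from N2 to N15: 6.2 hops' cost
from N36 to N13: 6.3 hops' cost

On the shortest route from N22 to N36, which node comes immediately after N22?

Compare a few routes:
N22 - N17 - N16 - N33 - N36: 2.1+6.9+0.9+1.5 = 11.4
N22 - N17 - N11 - N30 - N16 - N33 - N36: 2.1+2.3+1.1+4.8+0.9+1.5 = 12.7
N22 - N17 - N11 - N2 - N36: 2.1+2.3+6.1+0.4 = 10.9
Cheapest is N22 - N17 - N11 - N2 - N36 at 10.9 hops' cost.
So from N22 the first move is to N17.

N17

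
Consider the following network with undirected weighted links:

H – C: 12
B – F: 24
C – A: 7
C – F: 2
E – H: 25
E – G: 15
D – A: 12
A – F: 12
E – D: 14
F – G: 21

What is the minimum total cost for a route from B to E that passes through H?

63

Best B to H: B → F → C → H costing 38
Shortest H→E: H → E = 25
Total via H: 38 + 25 = 63.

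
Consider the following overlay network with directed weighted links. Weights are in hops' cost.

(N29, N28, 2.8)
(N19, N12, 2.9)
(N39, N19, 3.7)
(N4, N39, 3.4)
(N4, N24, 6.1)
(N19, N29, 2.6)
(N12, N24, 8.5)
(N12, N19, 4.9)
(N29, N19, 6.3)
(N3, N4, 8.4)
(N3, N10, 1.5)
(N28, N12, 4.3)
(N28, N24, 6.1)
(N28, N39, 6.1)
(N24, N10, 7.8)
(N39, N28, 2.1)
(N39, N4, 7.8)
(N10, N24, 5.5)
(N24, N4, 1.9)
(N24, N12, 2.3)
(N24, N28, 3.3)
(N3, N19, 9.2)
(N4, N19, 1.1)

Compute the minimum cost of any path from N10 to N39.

10.8 hops' cost

Settle nodes by increasing distance from N10:
N10: 0
N24: 5.5  (via N10)
N4: 7.4  (via N24)
N12: 7.8  (via N24)
N19: 8.5  (via N4)
N28: 8.8  (via N24)
N39: 10.8  (via N4)
Shortest route: N10 → N24 → N4 → N39 = 10.8 hops' cost.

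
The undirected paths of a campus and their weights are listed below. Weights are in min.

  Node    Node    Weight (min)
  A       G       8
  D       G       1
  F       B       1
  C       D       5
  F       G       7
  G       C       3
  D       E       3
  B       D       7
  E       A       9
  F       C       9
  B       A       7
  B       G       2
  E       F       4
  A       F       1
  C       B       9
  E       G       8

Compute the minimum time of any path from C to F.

Compare a few routes:
C–G–F: 3+7 = 10
C–F: 9 = 9
C–D–G–B–F: 5+1+2+1 = 9
C–G–B–F: 3+2+1 = 6
The minimum is 6 min via C–G–B–F.

6 min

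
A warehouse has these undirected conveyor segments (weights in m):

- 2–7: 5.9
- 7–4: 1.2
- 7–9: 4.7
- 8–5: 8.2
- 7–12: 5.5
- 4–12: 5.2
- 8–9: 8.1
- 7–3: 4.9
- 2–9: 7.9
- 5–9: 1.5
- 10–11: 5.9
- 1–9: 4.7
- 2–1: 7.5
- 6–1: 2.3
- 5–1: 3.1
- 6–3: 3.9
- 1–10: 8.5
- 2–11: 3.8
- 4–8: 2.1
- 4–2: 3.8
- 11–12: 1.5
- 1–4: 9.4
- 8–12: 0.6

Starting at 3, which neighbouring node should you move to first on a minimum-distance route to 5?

6

Compare a few routes:
3–6–1–5: 3.9+2.3+3.1 = 9.3
3–7–9–5: 4.9+4.7+1.5 = 11.1
The minimum is 9.3 m via 3–6–1–5.
So from 3 the first move is to 6.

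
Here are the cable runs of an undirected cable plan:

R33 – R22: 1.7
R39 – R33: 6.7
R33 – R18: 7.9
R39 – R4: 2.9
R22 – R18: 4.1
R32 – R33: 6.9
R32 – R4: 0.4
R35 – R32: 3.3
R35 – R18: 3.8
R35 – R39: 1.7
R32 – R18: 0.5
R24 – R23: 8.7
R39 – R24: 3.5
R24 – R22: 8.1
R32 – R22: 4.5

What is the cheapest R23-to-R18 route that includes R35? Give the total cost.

17.7

Best R23 to R35: R23–R24–R39–R35 costing 13.9
Best R35 to R18: R35–R18 costing 3.8
Total via R35: 13.9 + 3.8 = 17.7.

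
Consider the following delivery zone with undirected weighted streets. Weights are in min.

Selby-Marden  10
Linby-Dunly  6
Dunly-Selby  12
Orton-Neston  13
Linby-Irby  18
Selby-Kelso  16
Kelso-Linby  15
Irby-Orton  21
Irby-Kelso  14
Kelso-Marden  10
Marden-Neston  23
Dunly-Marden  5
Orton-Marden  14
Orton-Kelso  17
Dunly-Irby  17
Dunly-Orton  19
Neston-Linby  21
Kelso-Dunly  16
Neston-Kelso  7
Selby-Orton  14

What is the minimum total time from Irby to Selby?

Settle nodes by increasing distance from Irby:
Irby: 0
Kelso: 14  (via Irby)
Dunly: 17  (via Irby)
Linby: 18  (via Irby)
Neston: 21  (via Kelso)
Orton: 21  (via Irby)
Marden: 22  (via Dunly)
Selby: 29  (via Dunly)
Shortest route: Irby–Dunly–Selby = 29 min.

29 min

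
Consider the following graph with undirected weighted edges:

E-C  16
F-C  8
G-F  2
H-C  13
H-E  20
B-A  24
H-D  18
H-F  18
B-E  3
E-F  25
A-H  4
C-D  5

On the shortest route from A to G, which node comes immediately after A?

Enumerating some paths:
A → H → F → G: 4+18+2 = 24
A → H → C → F → G: 4+13+8+2 = 27
Cheapest is A → H → F → G at 24.
So from A the first move is to H.

H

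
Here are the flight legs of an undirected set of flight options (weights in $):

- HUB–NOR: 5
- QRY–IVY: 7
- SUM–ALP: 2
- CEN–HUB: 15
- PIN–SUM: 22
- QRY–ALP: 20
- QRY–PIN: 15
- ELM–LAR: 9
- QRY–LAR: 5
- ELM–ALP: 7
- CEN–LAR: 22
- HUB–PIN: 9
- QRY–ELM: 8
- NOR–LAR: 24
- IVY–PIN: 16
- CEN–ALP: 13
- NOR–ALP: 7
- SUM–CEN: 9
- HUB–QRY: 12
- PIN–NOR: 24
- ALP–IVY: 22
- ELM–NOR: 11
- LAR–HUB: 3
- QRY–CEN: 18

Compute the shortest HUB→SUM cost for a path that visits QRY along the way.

$25

Best HUB to QRY: HUB → LAR → QRY costing 8
Shortest QRY→SUM: QRY → ELM → ALP → SUM = 17
Total via QRY: 8 + 17 = $25.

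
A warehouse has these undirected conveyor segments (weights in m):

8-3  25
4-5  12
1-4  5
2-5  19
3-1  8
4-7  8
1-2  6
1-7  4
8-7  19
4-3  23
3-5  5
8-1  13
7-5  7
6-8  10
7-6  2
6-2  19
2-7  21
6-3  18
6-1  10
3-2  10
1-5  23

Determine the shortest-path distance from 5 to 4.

12 m

Enumerating some paths:
5–4: 12 = 12
5–7–4: 7+8 = 15
Cheapest is 5–4 at 12 m.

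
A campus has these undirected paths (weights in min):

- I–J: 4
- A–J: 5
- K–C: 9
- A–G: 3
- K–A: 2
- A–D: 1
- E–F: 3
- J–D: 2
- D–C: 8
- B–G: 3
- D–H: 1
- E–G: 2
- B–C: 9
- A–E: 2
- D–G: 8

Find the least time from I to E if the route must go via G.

12 min

Best I to G: I–J–D–A–G costing 10
Best G to E: G–E costing 2
Total via G: 10 + 2 = 12 min.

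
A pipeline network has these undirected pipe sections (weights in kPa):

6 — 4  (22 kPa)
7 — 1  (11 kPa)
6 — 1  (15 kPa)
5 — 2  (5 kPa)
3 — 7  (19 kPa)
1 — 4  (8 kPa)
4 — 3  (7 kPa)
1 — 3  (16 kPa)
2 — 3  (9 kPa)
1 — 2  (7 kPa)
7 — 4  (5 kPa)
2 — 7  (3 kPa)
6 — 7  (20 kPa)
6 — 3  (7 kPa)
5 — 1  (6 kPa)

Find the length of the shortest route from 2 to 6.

Enumerating some paths:
2–7–4–3–6: 3+5+7+7 = 22
2–3–6: 9+7 = 16
2–7–6: 3+20 = 23
2–1–6: 7+15 = 22
Cheapest is 2–3–6 at 16 kPa.

16 kPa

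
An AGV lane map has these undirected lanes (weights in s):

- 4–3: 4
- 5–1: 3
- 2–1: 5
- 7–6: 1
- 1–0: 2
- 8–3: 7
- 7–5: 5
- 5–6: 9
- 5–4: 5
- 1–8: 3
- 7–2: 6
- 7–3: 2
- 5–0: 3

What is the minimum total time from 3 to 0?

10 s

Compare a few routes:
3 → 8 → 1 → 0: 7+3+2 = 12
3 → 4 → 5 → 0: 4+5+3 = 12
3 → 7 → 5 → 1 → 0: 2+5+3+2 = 12
3 → 7 → 5 → 0: 2+5+3 = 10
The minimum is 10 s via 3 → 7 → 5 → 0.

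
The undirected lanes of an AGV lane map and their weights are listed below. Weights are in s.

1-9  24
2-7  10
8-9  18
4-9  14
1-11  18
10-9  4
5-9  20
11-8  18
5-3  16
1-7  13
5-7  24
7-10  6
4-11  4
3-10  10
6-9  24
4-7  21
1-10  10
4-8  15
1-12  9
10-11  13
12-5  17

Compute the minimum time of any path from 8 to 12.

Compare a few routes:
8–11–10–1–12: 18+13+10+9 = 50
8–9–10–1–12: 18+4+10+9 = 41
8–4–11–1–12: 15+4+18+9 = 46
8–11–1–12: 18+18+9 = 45
Cheapest is 8–9–10–1–12 at 41 s.

41 s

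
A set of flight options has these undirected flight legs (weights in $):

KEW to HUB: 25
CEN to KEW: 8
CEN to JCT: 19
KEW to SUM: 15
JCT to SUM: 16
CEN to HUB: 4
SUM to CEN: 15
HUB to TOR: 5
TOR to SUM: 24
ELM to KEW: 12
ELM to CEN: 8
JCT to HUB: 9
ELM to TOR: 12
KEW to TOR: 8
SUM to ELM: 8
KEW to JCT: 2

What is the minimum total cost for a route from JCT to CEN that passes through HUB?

$13

Shortest JCT→HUB: JCT–HUB = 9
Shortest HUB→CEN: HUB–CEN = 4
Total via HUB: 9 + 4 = $13.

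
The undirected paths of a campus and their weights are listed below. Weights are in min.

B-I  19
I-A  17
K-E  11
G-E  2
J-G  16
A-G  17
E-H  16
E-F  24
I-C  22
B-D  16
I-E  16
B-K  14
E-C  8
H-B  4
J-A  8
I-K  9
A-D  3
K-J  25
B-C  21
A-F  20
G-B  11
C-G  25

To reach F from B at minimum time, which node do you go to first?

G

Candidate routes:
B → D → A → F: 16+3+20 = 39
B → H → E → F: 4+16+24 = 44
B → G → E → F: 11+2+24 = 37
B → G → A → F: 11+17+20 = 48
Cheapest is B → G → E → F at 37 min.
So from B the first move is to G.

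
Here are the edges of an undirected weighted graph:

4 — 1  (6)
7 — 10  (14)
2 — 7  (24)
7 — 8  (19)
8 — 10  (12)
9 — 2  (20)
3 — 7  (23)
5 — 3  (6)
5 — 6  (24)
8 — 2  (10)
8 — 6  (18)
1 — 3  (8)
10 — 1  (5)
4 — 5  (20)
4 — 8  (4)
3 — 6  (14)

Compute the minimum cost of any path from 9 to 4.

Shortest distances from 9:
9: 0
2: 20  (via 9)
8: 30  (via 2)
4: 34  (via 8)
Shortest route: 9 → 2 → 8 → 4 = 34.

34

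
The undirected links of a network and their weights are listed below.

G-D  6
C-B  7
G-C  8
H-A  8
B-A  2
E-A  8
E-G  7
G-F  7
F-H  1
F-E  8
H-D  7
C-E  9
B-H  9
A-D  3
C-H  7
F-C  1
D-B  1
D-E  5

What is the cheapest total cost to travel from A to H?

8

Compare a few routes:
A → B → D → H: 2+1+7 = 10
A → H: 8 = 8
The minimum is 8 via A → H.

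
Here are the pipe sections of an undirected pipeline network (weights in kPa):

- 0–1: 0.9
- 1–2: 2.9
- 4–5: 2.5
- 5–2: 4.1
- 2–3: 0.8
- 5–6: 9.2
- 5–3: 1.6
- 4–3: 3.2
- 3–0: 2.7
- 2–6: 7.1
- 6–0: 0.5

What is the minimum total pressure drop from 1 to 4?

Compare a few routes:
1 → 0 → 3 → 4: 0.9+2.7+3.2 = 6.8
1 → 2 → 3 → 4: 2.9+0.8+3.2 = 6.9
1 → 0 → 3 → 5 → 4: 0.9+2.7+1.6+2.5 = 7.7
1 → 2 → 3 → 5 → 4: 2.9+0.8+1.6+2.5 = 7.8
The minimum is 6.8 kPa via 1 → 0 → 3 → 4.

6.8 kPa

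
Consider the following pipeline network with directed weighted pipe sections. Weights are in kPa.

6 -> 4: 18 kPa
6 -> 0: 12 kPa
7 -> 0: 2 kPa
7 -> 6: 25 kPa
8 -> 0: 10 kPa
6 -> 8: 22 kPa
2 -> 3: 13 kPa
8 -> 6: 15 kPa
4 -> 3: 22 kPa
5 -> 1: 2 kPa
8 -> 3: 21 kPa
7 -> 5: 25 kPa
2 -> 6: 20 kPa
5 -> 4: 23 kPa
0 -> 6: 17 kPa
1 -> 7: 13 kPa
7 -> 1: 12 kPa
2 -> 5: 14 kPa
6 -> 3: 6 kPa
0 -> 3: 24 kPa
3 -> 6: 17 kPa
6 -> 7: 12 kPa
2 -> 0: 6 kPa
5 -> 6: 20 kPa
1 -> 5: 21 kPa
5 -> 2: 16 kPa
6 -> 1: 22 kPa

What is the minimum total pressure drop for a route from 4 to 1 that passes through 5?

78 kPa

Best 4 to 5: 4–3–6–7–5 costing 76
Shortest 5→1: 5–1 = 2
Total via 5: 76 + 2 = 78 kPa.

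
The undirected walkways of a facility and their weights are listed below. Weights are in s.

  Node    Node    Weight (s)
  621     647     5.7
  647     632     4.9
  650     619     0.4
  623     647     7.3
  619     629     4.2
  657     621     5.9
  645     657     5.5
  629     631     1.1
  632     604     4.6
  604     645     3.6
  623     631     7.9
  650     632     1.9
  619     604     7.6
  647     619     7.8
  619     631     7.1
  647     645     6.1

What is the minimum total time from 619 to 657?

16 s

Settle nodes by increasing distance from 619:
619: 0
650: 0.4  (via 619)
632: 2.3  (via 650)
629: 4.2  (via 619)
631: 5.3  (via 629)
604: 6.9  (via 632)
647: 7.2  (via 632)
645: 10.5  (via 604)
621: 12.9  (via 647)
623: 13.2  (via 631)
657: 16  (via 645)
Shortest route: 619 → 650 → 632 → 604 → 645 → 657 = 16 s.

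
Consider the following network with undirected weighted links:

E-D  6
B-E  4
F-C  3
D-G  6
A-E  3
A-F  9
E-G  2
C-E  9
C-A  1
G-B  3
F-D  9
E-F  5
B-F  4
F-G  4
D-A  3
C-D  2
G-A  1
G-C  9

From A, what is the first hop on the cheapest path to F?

C

Compare a few routes:
A → E → F: 3+5 = 8
A → C → F: 1+3 = 4
A → G → F: 1+4 = 5
A → D → C → F: 3+2+3 = 8
The minimum is 4 via A → C → F.
So from A the first move is to C.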